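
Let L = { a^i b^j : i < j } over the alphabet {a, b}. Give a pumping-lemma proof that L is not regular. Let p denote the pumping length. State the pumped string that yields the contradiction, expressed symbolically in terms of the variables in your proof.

a^{p+k} b^{p+1}

Assume L is regular. Let p be the pumping length given by the pumping lemma.
Choose w = a^p b^{p+1} ∈ L, with |w| = 2p+1 ≥ p.
By the pumping lemma, w = xyz with |xy| ≤ p and |y| ≥ 1.
Because |xy| ≤ p and w begins with p copies of a, we have y = a^k with 1 ≤ k ≤ p.
Consider xy^2z = a^{p+k} b^{p+1}. Since k ≥ 1, the a-count p+k is at least p+1, so i < j fails; thus xy^2z ∉ L.
Contradiction. Therefore L is not regular.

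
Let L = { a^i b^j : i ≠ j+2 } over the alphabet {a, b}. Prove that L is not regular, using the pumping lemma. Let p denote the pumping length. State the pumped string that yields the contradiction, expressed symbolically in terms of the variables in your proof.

Suppose for contradiction that L is regular, and let p be the pumping length.
Choose w = a^p b^{p+p!-2}. Since p ≠ (p+p!-2)+2 = p+p!, w ∈ L; and |w| ≥ p.
By the pumping lemma, w = xyz with |xy| ≤ p and |y| ≥ 1.
Since the first p symbols of w are all a's and |xy| ≤ p, y lies entirely in the leading a-block: y = a^k for some k with 1 ≤ k ≤ p.
Since 1 ≤ k ≤ p, k divides p!; set t = 1 + p!/k. Then xy^t z has p + (p!/k)·k = p + p! copies of a. Now the a-count is p+p! and (b-count)+2 = (p+p!-2)+2 = p+p!, so i ≠ j+2 fails. So xy^t z = a^{p+p!} b^{p+p!-2} ∉ L.
Contradiction. Therefore L is not regular.

a^{p+p!} b^{p+p!-2}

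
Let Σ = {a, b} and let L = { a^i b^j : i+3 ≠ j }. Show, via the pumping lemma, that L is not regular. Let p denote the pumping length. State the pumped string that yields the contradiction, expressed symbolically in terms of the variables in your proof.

Suppose for contradiction that L is regular, and let p be the pumping length.
Choose w = a^p b^{p+p!+3}. Since p ≠ (p+p!+3)-3 = p+p!, w ∈ L; and |w| ≥ p.
By the pumping lemma, w = xyz with |xy| ≤ p and y is nonempty.
Because |xy| ≤ p and w begins with p copies of a, we have y = a^k with 1 ≤ k ≤ p.
Since 1 ≤ k ≤ p, k divides p!; set t = 1 + p!/k. Then xy^t z has p + (p!/k)·k = p + p! copies of a. Now the a-count is p+p! and (b-count)-3 = (p+p!+3)-3 = p+p!, so i+3 ≠ j fails. So xy^t z = a^{p+p!} b^{p+p!+3} ∉ L.
Contradiction. Therefore L is not regular.

a^{p+p!} b^{p+p!+3}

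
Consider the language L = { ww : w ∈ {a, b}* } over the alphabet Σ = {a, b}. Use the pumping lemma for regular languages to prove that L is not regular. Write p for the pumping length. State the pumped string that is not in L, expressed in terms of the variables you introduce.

a^{p+k} b^p a^p b^p

Assume L is regular. Let p be the pumping length given by the pumping lemma.
Take w = a^p b^p a^p b^p = uu where u = a^pb^p; then w ∈ L and |w| = 4p ≥ p.
The pumping lemma gives a decomposition w = xyz where |xy| ≤ p and |y| > 0.
Since the first p symbols of w are all a's and |xy| ≤ p, y lies entirely in the leading a-block: y = a^k for some k with 1 ≤ k ≤ p.
Pump with i = 2: xy^2z = a^{p+k} b^p a^p b^p, of length 4p+k. Suppose this equals vv. The string starts with a and ends with b, so v does too; thus the boundary between the two copies of v is a b→a transition. There is exactly one such transition, at position 2p+k, so |v| = 2p+k and |vv| = 4p+2k ≠ 4p+k since k ≥ 1. So xy^2z ∉ L.
This contradicts the pumping lemma, so L is not regular.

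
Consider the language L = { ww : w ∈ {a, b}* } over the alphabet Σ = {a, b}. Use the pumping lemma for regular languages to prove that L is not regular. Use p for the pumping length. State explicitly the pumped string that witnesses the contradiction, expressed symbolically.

Suppose for contradiction that L is regular, and let p be the pumping length.
Take w = a^p b^p a^p b^p = uu where u = a^pb^p; then w ∈ L and |w| = 4p ≥ p.
By the pumping lemma, w = xyz with |xy| ≤ p and |y| > 0.
Because |xy| ≤ p and w begins with p copies of a, we have y = a^k with 1 ≤ k ≤ p.
Pump with i = 2: xy^2z = a^{p+k} b^p a^p b^p, of length 4p+k. Suppose this equals vv. The string starts with a and ends with b, so v does too; thus the boundary between the two copies of v is a b→a transition. There is exactly one such transition, at position 2p+k, so |v| = 2p+k and |vv| = 4p+2k ≠ 4p+k since k ≥ 1. So xy^2z ∉ L.
This is a contradiction; hence L is not regular.

a^{p+k} b^p a^p b^p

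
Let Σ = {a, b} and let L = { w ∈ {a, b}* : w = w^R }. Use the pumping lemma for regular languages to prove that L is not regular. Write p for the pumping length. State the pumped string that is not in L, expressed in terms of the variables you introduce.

Assume L is regular. Let p be the pumping length given by the pumping lemma.
Take w = a^p b a^p, a palindrome of length 2p+1 ≥ p.
Write w = xyz as guaranteed by the lemma, with |xy| ≤ p and |y| ≥ 1.
Because |xy| ≤ p and w begins with p copies of a, we have y = a^k with 1 ≤ k ≤ p.
Pump with i = 2: xy^2z = a^{p+k} b a^p. Its reverse is a^p b a^{p+k}, which differs from xy^2z since k ≥ 1. So xy^2z is not a palindrome and xy^2z ∉ L.
Contradiction. Therefore L is not regular.

a^{p+k} b a^p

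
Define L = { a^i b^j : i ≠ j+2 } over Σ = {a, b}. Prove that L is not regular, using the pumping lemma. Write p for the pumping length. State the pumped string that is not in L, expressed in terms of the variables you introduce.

a^{p+p!} b^{p+p!-2}

Assume L is regular; let p be its pumping constant.
Choose w = a^p b^{p+p!-2}. Since p ≠ (p+p!-2)+2 = p+p!, w ∈ L; and |w| ≥ p.
By the pumping lemma, w = xyz with |xy| ≤ p and y is nonempty.
Since the first p symbols of w are all a's and |xy| ≤ p, y lies entirely in the leading a-block: y = a^k for some k with 1 ≤ k ≤ p.
Since 1 ≤ k ≤ p, k divides p!; set t = 1 + p!/k. Then xy^t z has p + (p!/k)·k = p + p! copies of a. Now the a-count is p+p! and (b-count)+2 = (p+p!-2)+2 = p+p!, so i ≠ j+2 fails. So xy^t z = a^{p+p!} b^{p+p!-2} ∉ L.
Contradiction. Therefore L is not regular.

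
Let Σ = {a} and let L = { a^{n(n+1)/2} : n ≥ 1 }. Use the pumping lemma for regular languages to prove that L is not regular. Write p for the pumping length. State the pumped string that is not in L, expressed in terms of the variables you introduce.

a^{p(p+1)/2+k}

Assume L is regular. Let p be the pumping length given by the pumping lemma.
Take w = a^{p(p+1)/2} ∈ L with |w| = p(p+1)/2 ≥ p.
By the pumping lemma, w = xyz with |xy| ≤ p and |y| > 0.
Then y = a^k for some k with 1 ≤ k ≤ p.
Pump with i = 2: xy^2z = a^{p(p+1)/2+k}. Since 1 ≤ k ≤ p, p(p+1)/2 < p(p+1)/2+k ≤ p(p+1)/2+p < (p+1)(p+2)/2, so p(p+1)/2+k is strictly between consecutive triangular numbers. So xy^2z ∉ L.
This is a contradiction; hence L is not regular.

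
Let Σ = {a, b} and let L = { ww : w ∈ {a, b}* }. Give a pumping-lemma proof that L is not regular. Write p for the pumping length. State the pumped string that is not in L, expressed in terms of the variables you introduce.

Assume L is regular; let p be its pumping constant.
Take w = a^p b^p a^p b^p = uu where u = a^pb^p; then w ∈ L and |w| = 4p ≥ p.
Write w = xyz as guaranteed by the lemma, with |xy| ≤ p and y is nonempty.
The first p characters of w are a's, so xy (and hence y) consists only of a's. Write y = a^k, 1 ≤ k ≤ p.
Pump with i = 2: xy^2z = a^{p+k} b^p a^p b^p, of length 4p+k. Suppose this equals vv. The string starts with a and ends with b, so v does too; thus the boundary between the two copies of v is a b→a transition. There is exactly one such transition, at position 2p+k, so |v| = 2p+k and |vv| = 4p+2k ≠ 4p+k since k ≥ 1. So xy^2z ∉ L.
This contradicts the pumping lemma, so L is not regular.

a^{p+k} b^p a^p b^p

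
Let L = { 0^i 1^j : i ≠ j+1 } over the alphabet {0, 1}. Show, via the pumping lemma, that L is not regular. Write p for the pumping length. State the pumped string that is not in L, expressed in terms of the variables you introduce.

Toward a contradiction, assume L is regular with pumping length p.
Choose w = 0^p 1^{p+p!-1}. Since p ≠ (p+p!-1)+1 = p+p!, w ∈ L; and |w| ≥ p.
The pumping lemma gives a decomposition w = xyz where |xy| ≤ p and y is nonempty.
The first p characters of w are 0's, so xy (and hence y) consists only of 0's. Write y = 0^k, 1 ≤ k ≤ p.
Since 1 ≤ k ≤ p, k divides p!; set t = 1 + p!/k. Then xy^t z has p + (p!/k)·k = p + p! copies of 0. Now the 0-count is p+p! and (1-count)+1 = (p+p!-1)+1 = p+p!, so i ≠ j+1 fails. So xy^t z = 0^{p+p!} 1^{p+p!-1} ∉ L.
This is a contradiction; hence L is not regular.

0^{p+p!} 1^{p+p!-1}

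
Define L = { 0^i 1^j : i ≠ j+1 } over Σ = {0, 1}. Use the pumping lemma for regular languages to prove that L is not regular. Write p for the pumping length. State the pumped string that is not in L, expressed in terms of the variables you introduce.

Suppose for contradiction that L is regular, and let p be the pumping length.
Choose w = 0^p 1^{p+p!-1}. Since p ≠ (p+p!-1)+1 = p+p!, w ∈ L; and |w| ≥ p.
The pumping lemma gives a decomposition w = xyz where |xy| ≤ p and y is nonempty.
Since the first p symbols of w are all 0's and |xy| ≤ p, y lies entirely in the leading 0-block: y = 0^k for some k with 1 ≤ k ≤ p.
Since 1 ≤ k ≤ p, k divides p!; set t = 1 + p!/k. Then xy^t z has p + (p!/k)·k = p + p! copies of 0. Now the 0-count is p+p! and (1-count)+1 = (p+p!-1)+1 = p+p!, so i ≠ j+1 fails. So xy^t z = 0^{p+p!} 1^{p+p!-1} ∉ L.
Contradiction. Therefore L is not regular.

0^{p+p!} 1^{p+p!-1}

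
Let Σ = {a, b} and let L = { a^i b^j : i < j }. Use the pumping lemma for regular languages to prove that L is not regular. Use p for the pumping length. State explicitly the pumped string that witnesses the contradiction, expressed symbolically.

a^{p+k} b^{p+1}

Toward a contradiction, assume L is regular with pumping length p.
Choose w = a^p b^{p+1} ∈ L, with |w| = 2p+1 ≥ p.
By the pumping lemma, w = xyz with |xy| ≤ p and |y| ≥ 1.
Because |xy| ≤ p and w begins with p copies of a, we have y = a^k with 1 ≤ k ≤ p.
Consider xy^2z = a^{p+k} b^{p+1}. Since k ≥ 1, the a-count p+k is at least p+1, so i < j fails; thus xy^2z ∉ L.
This is a contradiction; hence L is not regular.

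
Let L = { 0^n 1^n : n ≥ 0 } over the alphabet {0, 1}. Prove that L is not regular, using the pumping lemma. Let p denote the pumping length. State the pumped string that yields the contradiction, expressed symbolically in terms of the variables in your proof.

0^{p+k} 1^p

Assume L is regular; let p be its pumping constant.
Choose w = 0^p 1^p, which is in L with |w| = 2p ≥ p.
By the pumping lemma, w = xyz with |xy| ≤ p and |y| ≥ 1.
The first p characters of w are 0's, so xy (and hence y) consists only of 0's. Write y = 0^k, 1 ≤ k ≤ p.
Pump with i = 2: xy^2z = 0^{p+k} 1^p. For this to lie in L we would need p = p+k, which forces k = 0. But k ≥ 1, so xy^2z ∉ L.
Contradiction. Therefore L is not regular.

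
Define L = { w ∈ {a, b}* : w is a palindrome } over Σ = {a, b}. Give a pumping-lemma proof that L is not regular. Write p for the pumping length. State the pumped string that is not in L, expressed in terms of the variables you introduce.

a^{p+k} b a^p

Assume L is regular. Let p be the pumping length given by the pumping lemma.
Take w = a^p b a^p, a palindrome of length 2p+1 ≥ p.
By the pumping lemma, w = xyz with |xy| ≤ p and |y| > 0.
The first p characters of w are a's, so xy (and hence y) consists only of a's. Write y = a^k, 1 ≤ k ≤ p.
Pump with i = 2: xy^2z = a^{p+k} b a^p. Its reverse is a^p b a^{p+k}, which differs from xy^2z since k ≥ 1. So xy^2z is not a palindrome and xy^2z ∉ L.
Contradiction. Therefore L is not regular.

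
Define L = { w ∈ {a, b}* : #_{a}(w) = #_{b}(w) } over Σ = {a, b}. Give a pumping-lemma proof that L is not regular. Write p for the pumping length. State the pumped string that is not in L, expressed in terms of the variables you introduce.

a^{p+k} b^p

Toward a contradiction, assume L is regular with pumping length p.
Choose w = a^p b^p ∈ L with |w| = 2p ≥ p.
Write w = xyz as guaranteed by the lemma, with |xy| ≤ p and y is nonempty.
The first p characters of w are a's, so xy (and hence y) consists only of a's. Write y = a^k, 1 ≤ k ≤ p.
Pump with i = 2: xy^2z = a^{p+k} b^p has p+k occurrences of a but only p of b. Since k ≥ 1 the counts differ, so xy^2z ∉ L.
Contradiction. Therefore L is not regular.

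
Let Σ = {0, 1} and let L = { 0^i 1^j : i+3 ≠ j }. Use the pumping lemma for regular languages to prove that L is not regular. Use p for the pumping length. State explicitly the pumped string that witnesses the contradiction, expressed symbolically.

0^{p+p!} 1^{p+p!+3}

Toward a contradiction, assume L is regular with pumping length p.
Choose w = 0^p 1^{p+p!+3}. Since p ≠ (p+p!+3)-3 = p+p!, w ∈ L; and |w| ≥ p.
Write w = xyz as guaranteed by the lemma, with |xy| ≤ p and |y| ≥ 1.
The first p characters of w are 0's, so xy (and hence y) consists only of 0's. Write y = 0^k, 1 ≤ k ≤ p.
Since 1 ≤ k ≤ p, k divides p!; set t = 1 + p!/k. Then xy^t z has p + (p!/k)·k = p + p! copies of 0. Now the 0-count is p+p! and (1-count)-3 = (p+p!+3)-3 = p+p!, so i+3 ≠ j fails. So xy^t z = 0^{p+p!} 1^{p+p!+3} ∉ L.
Contradiction. Therefore L is not regular.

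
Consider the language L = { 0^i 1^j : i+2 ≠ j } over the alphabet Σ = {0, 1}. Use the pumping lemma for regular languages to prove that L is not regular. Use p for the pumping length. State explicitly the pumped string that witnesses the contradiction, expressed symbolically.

Assume L is regular; let p be its pumping constant.
Choose w = 0^p 1^{p+p!+2}. Since p ≠ (p+p!+2)-2 = p+p!, w ∈ L; and |w| ≥ p.
Write w = xyz as guaranteed by the lemma, with |xy| ≤ p and |y| ≥ 1.
The first p characters of w are 0's, so xy (and hence y) consists only of 0's. Write y = 0^k, 1 ≤ k ≤ p.
Since 1 ≤ k ≤ p, k divides p!; set t = 1 + p!/k. Then xy^t z has p + (p!/k)·k = p + p! copies of 0. Now the 0-count is p+p! and (1-count)-2 = (p+p!+2)-2 = p+p!, so i+2 ≠ j fails. So xy^t z = 0^{p+p!} 1^{p+p!+2} ∉ L.
This contradicts the pumping lemma, so L is not regular.

0^{p+p!} 1^{p+p!+2}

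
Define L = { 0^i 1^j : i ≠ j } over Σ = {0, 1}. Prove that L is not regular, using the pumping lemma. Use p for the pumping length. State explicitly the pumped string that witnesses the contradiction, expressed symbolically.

Toward a contradiction, assume L is regular with pumping length p.
Choose w = 0^p 1^{p+p!}. Since p ≠ p+p!, w ∈ L; and |w| ≥ p.
By the pumping lemma, w = xyz with |xy| ≤ p and y is nonempty.
Because |xy| ≤ p and w begins with p copies of 0, we have y = 0^k with 1 ≤ k ≤ p.
Since 1 ≤ k ≤ p, k divides p!; set t = 1 + p!/k. Then xy^t z has p + (p!/k)·k = p + p! copies of 0. Now the 0-count equals the 1-count, so i ≠ j fails. So xy^t z = 0^{p+p!} 1^{p+p!} ∉ L.
This is a contradiction; hence L is not regular.

0^{p+p!} 1^{p+p!}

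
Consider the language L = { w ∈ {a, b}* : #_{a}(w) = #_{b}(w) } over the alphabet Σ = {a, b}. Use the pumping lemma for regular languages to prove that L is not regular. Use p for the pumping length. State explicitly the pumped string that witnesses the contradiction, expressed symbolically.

a^{p+k} b^p

Suppose for contradiction that L is regular, and let p be the pumping length.
Choose w = a^p b^p ∈ L with |w| = 2p ≥ p.
The pumping lemma gives a decomposition w = xyz where |xy| ≤ p and |y| ≥ 1.
Since the first p symbols of w are all a's and |xy| ≤ p, y lies entirely in the leading a-block: y = a^k for some k with 1 ≤ k ≤ p.
Pump with i = 2: xy^2z = a^{p+k} b^p has p+k occurrences of a but only p of b. Since k ≥ 1 the counts differ, so xy^2z ∉ L.
This is a contradiction; hence L is not regular.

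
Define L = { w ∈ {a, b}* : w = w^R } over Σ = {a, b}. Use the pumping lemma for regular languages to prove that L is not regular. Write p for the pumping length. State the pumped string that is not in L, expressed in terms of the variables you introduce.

Assume L is regular. Let p be the pumping length given by the pumping lemma.
Take w = a^p b a^p, a palindrome of length 2p+1 ≥ p.
The pumping lemma gives a decomposition w = xyz where |xy| ≤ p and |y| > 0.
Because |xy| ≤ p and w begins with p copies of a, we have y = a^k with 1 ≤ k ≤ p.
Pump with i = 2: xy^2z = a^{p+k} b a^p. Its reverse is a^p b a^{p+k}, which differs from xy^2z since k ≥ 1. So xy^2z is not a palindrome and xy^2z ∉ L.
This contradicts the pumping lemma, so L is not regular.

a^{p+k} b a^p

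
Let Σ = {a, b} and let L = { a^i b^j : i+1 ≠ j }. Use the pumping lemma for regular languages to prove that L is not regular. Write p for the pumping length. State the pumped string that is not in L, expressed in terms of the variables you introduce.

Assume L is regular. Let p be the pumping length given by the pumping lemma.
Choose w = a^p b^{p+p!+1}. Since p ≠ (p+p!+1)-1 = p+p!, w ∈ L; and |w| ≥ p.
Write w = xyz as guaranteed by the lemma, with |xy| ≤ p and |y| > 0.
Since the first p symbols of w are all a's and |xy| ≤ p, y lies entirely in the leading a-block: y = a^k for some k with 1 ≤ k ≤ p.
Since 1 ≤ k ≤ p, k divides p!; set t = 1 + p!/k. Then xy^t z has p + (p!/k)·k = p + p! copies of a. Now the a-count is p+p! and (b-count)-1 = (p+p!+1)-1 = p+p!, so i+1 ≠ j fails. So xy^t z = a^{p+p!} b^{p+p!+1} ∉ L.
Contradiction. Therefore L is not regular.

a^{p+p!} b^{p+p!+1}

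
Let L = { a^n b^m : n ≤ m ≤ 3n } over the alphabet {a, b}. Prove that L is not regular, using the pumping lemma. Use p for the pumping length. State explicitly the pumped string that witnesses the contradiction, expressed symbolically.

Suppose for contradiction that L is regular, and let p be the pumping length.
Take w = a^p b^p ∈ L (since p ≤ p ≤ 3p), with |w| = 2p ≥ p.
Write w = xyz as guaranteed by the lemma, with |xy| ≤ p and |y| > 0.
Since the first p symbols of w are all a's and |xy| ≤ p, y lies entirely in the leading a-block: y = a^k for some k with 1 ≤ k ≤ p.
Pump with i = 2: xy^2z = a^{p+k} b^p. Now n = p+k > p = m, so the condition n ≤ m fails. Thus xy^2z ∉ L.
This is a contradiction; hence L is not regular.

a^{p+k} b^p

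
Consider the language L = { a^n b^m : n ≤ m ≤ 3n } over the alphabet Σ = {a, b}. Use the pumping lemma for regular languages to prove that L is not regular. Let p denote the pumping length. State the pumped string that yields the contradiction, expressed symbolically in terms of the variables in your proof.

a^{p+k} b^p

Suppose for contradiction that L is regular, and let p be the pumping length.
Take w = a^p b^p ∈ L (since p ≤ p ≤ 3p), with |w| = 2p ≥ p.
The pumping lemma gives a decomposition w = xyz where |xy| ≤ p and y is nonempty.
The first p characters of w are a's, so xy (and hence y) consists only of a's. Write y = a^k, 1 ≤ k ≤ p.
Pump with i = 2: xy^2z = a^{p+k} b^p. Now n = p+k > p = m, so the condition n ≤ m fails. Thus xy^2z ∉ L.
This is a contradiction; hence L is not regular.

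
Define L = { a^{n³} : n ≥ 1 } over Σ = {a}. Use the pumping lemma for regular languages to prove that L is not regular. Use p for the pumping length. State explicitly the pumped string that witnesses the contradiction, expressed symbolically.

a^{p³+k}

Suppose for contradiction that L is regular, and let p be the pumping length.
Take w = a^{p³} ∈ L with |w| = p³ ≥ p.
Write w = xyz as guaranteed by the lemma, with |xy| ≤ p and |y| > 0.
Then y = a^k for some k with 1 ≤ k ≤ p.
Pump with i = 2: xy^2z = a^{p³+k}. Since 1 ≤ k ≤ p, p³ < p³+k ≤ p³+p < p³+3p²+3p+1 = (p+1)³, so p³+k is not a perfect cube. So xy^2z ∉ L.
This contradicts the pumping lemma, so L is not regular.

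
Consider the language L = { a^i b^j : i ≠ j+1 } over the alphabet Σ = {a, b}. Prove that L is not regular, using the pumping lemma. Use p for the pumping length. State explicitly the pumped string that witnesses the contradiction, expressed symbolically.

a^{p+p!} b^{p+p!-1}

Toward a contradiction, assume L is regular with pumping length p.
Choose w = a^p b^{p+p!-1}. Since p ≠ (p+p!-1)+1 = p+p!, w ∈ L; and |w| ≥ p.
Write w = xyz as guaranteed by the lemma, with |xy| ≤ p and y is nonempty.
The first p characters of w are a's, so xy (and hence y) consists only of a's. Write y = a^k, 1 ≤ k ≤ p.
Since 1 ≤ k ≤ p, k divides p!; set t = 1 + p!/k. Then xy^t z has p + (p!/k)·k = p + p! copies of a. Now the a-count is p+p! and (b-count)+1 = (p+p!-1)+1 = p+p!, so i ≠ j+1 fails. So xy^t z = a^{p+p!} b^{p+p!-1} ∉ L.
This is a contradiction; hence L is not regular.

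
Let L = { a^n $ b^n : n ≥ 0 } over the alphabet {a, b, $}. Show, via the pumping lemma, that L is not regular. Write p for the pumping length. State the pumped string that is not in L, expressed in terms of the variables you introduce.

Assume L is regular; let p be its pumping constant.
Take w = a^p $ b^p ∈ L with |w| = 2p+1 ≥ p.
By the pumping lemma, w = xyz with |xy| ≤ p and |y| ≥ 1.
Because |xy| ≤ p and w begins with p copies of a, we have y = a^k with 1 ≤ k ≤ p.
Pump with i = 2: xy^2z = a^{p+k} $ b^p, which would require p+k = p. But k ≥ 1, so xy^2z ∉ L.
This is a contradiction; hence L is not regular.

a^{p+k} $ b^p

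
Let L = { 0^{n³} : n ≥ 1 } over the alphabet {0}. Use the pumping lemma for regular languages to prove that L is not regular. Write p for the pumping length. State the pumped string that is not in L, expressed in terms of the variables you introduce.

0^{p³+k}

Assume L is regular. Let p be the pumping length given by the pumping lemma.
Take w = 0^{p³} ∈ L with |w| = p³ ≥ p.
Write w = xyz as guaranteed by the lemma, with |xy| ≤ p and |y| > 0.
Then y = 0^k for some k with 1 ≤ k ≤ p.
Pump with i = 2: xy^2z = 0^{p³+k}. Since 1 ≤ k ≤ p, p³ < p³+k ≤ p³+p < p³+3p²+3p+1 = (p+1)³, so p³+k is not a perfect cube. So xy^2z ∉ L.
This is a contradiction; hence L is not regular.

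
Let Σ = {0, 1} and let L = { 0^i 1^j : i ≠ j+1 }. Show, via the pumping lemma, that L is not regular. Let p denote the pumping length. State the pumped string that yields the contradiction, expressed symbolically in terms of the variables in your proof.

0^{p+p!} 1^{p+p!-1}

Assume L is regular; let p be its pumping constant.
Choose w = 0^p 1^{p+p!-1}. Since p ≠ (p+p!-1)+1 = p+p!, w ∈ L; and |w| ≥ p.
Write w = xyz as guaranteed by the lemma, with |xy| ≤ p and y is nonempty.
The first p characters of w are 0's, so xy (and hence y) consists only of 0's. Write y = 0^k, 1 ≤ k ≤ p.
Since 1 ≤ k ≤ p, k divides p!; set t = 1 + p!/k. Then xy^t z has p + (p!/k)·k = p + p! copies of 0. Now the 0-count is p+p! and (1-count)+1 = (p+p!-1)+1 = p+p!, so i ≠ j+1 fails. So xy^t z = 0^{p+p!} 1^{p+p!-1} ∉ L.
Contradiction. Therefore L is not regular.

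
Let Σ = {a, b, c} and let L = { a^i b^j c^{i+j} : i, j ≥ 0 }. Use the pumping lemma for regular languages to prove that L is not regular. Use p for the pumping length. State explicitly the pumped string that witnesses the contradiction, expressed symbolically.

a^{p+k} b^p c^{2p}

Toward a contradiction, assume L is regular with pumping length p.
Take w = a^p b^p c^{2p} ∈ L (with i=j=p, i+j=2p), |w| = 4p ≥ p.
The pumping lemma gives a decomposition w = xyz where |xy| ≤ p and y is nonempty.
Because |xy| ≤ p and w begins with p copies of a, we have y = a^k with 1 ≤ k ≤ p.
Consider xy^2z = a^{p+k} b^p c^{2p}. Now the a- and b-counts sum to 2p+k, but the c-count is 2p ≠ 2p+k. So xy^2z ∉ L.
This is a contradiction; hence L is not regular.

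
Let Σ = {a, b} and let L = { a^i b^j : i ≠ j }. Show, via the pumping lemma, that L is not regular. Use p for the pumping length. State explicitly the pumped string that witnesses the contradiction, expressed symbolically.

a^{p+p!} b^{p+p!}

Assume L is regular; let p be its pumping constant.
Choose w = a^p b^{p+p!}. Since p ≠ p+p!, w ∈ L; and |w| ≥ p.
The pumping lemma gives a decomposition w = xyz where |xy| ≤ p and |y| ≥ 1.
Because |xy| ≤ p and w begins with p copies of a, we have y = a^k with 1 ≤ k ≤ p.
Since 1 ≤ k ≤ p, k divides p!; set t = 1 + p!/k. Then xy^t z has p + (p!/k)·k = p + p! copies of a. Now the a-count equals the b-count, so i ≠ j fails. So xy^t z = a^{p+p!} b^{p+p!} ∉ L.
This is a contradiction; hence L is not regular.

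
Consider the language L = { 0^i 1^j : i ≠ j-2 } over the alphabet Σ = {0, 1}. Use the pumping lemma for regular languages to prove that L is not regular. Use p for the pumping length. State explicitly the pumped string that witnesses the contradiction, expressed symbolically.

Suppose for contradiction that L is regular, and let p be the pumping length.
Choose w = 0^p 1^{p+p!+2}. Since p ≠ (p+p!+2)-2 = p+p!, w ∈ L; and |w| ≥ p.
The pumping lemma gives a decomposition w = xyz where |xy| ≤ p and |y| > 0.
The first p characters of w are 0's, so xy (and hence y) consists only of 0's. Write y = 0^k, 1 ≤ k ≤ p.
Since 1 ≤ k ≤ p, k divides p!; set t = 1 + p!/k. Then xy^t z has p + (p!/k)·k = p + p! copies of 0. Now the 0-count is p+p! and (1-count)-2 = (p+p!+2)-2 = p+p!, so i ≠ j-2 fails. So xy^t z = 0^{p+p!} 1^{p+p!+2} ∉ L.
This contradicts the pumping lemma, so L is not regular.

0^{p+p!} 1^{p+p!+2}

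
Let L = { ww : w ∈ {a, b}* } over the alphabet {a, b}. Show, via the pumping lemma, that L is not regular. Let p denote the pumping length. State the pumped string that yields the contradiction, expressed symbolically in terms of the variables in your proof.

a^{p+k} b^p a^p b^p

Suppose for contradiction that L is regular, and let p be the pumping length.
Take w = a^p b^p a^p b^p = uu where u = a^pb^p; then w ∈ L and |w| = 4p ≥ p.
The pumping lemma gives a decomposition w = xyz where |xy| ≤ p and |y| ≥ 1.
Since the first p symbols of w are all a's and |xy| ≤ p, y lies entirely in the leading a-block: y = a^k for some k with 1 ≤ k ≤ p.
Pump with i = 2: xy^2z = a^{p+k} b^p a^p b^p, of length 4p+k. Suppose this equals vv. The string starts with a and ends with b, so v does too; thus the boundary between the two copies of v is a b→a transition. There is exactly one such transition, at position 2p+k, so |v| = 2p+k and |vv| = 4p+2k ≠ 4p+k since k ≥ 1. So xy^2z ∉ L.
This is a contradiction; hence L is not regular.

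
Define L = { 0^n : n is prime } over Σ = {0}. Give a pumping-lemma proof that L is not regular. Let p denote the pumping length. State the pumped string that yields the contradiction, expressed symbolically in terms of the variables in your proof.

Toward a contradiction, assume L is regular with pumping length p.
Let q be a prime with q ≥ p+2 (infinitely many primes exist), and take w = 0^q ∈ L with |w| = q ≥ p.
The pumping lemma gives a decomposition w = xyz where |xy| ≤ p and |y| ≥ 1.
Then y = 0^k for some k with 1 ≤ k ≤ p.
Since 1 ≤ k ≤ p, |xz| = q-k. Pump with i = q+1: |xy^{q+1}z| = (q-k)+(q+1)k = q+qk = q(1+k), which is composite (both factors ≥ 2). So xy^{q+1}z = 0^{q(1+k)} ∉ L.
This contradicts the pumping lemma, so L is not regular.

0^{q(1+k)}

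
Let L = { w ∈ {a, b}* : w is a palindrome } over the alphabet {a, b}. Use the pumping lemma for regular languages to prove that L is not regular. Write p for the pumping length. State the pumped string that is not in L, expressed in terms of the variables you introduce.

a^{p+k} b a^p

Assume L is regular. Let p be the pumping length given by the pumping lemma.
Take w = a^p b a^p, a palindrome of length 2p+1 ≥ p.
By the pumping lemma, w = xyz with |xy| ≤ p and y is nonempty.
Because |xy| ≤ p and w begins with p copies of a, we have y = a^k with 1 ≤ k ≤ p.
Pump with i = 2: xy^2z = a^{p+k} b a^p. Its reverse is a^p b a^{p+k}, which differs from xy^2z since k ≥ 1. So xy^2z is not a palindrome and xy^2z ∉ L.
This is a contradiction; hence L is not regular.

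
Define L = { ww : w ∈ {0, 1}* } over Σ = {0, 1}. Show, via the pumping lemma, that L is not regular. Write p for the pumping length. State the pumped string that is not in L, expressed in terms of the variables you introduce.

Suppose for contradiction that L is regular, and let p be the pumping length.
Take w = 0^p 1^p 0^p 1^p = uu where u = 0^p1^p; then w ∈ L and |w| = 4p ≥ p.
The pumping lemma gives a decomposition w = xyz where |xy| ≤ p and |y| ≥ 1.
The first p characters of w are 0's, so xy (and hence y) consists only of 0's. Write y = 0^k, 1 ≤ k ≤ p.
Pump with i = 2: xy^2z = 0^{p+k} 1^p 0^p 1^p, of length 4p+k. Suppose this equals vv. The string starts with 0 and ends with 1, so v does too; thus the boundary between the two copies of v is a 1→0 transition. There is exactly one such transition, at position 2p+k, so |v| = 2p+k and |vv| = 4p+2k ≠ 4p+k since k ≥ 1. So xy^2z ∉ L.
This is a contradiction; hence L is not regular.

0^{p+k} 1^p 0^p 1^p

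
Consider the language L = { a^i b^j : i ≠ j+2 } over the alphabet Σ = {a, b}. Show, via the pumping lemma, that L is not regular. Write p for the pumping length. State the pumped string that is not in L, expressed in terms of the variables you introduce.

a^{p+p!} b^{p+p!-2}

Toward a contradiction, assume L is regular with pumping length p.
Choose w = a^p b^{p+p!-2}. Since p ≠ (p+p!-2)+2 = p+p!, w ∈ L; and |w| ≥ p.
By the pumping lemma, w = xyz with |xy| ≤ p and |y| ≥ 1.
The first p characters of w are a's, so xy (and hence y) consists only of a's. Write y = a^k, 1 ≤ k ≤ p.
Since 1 ≤ k ≤ p, k divides p!; set t = 1 + p!/k. Then xy^t z has p + (p!/k)·k = p + p! copies of a. Now the a-count is p+p! and (b-count)+2 = (p+p!-2)+2 = p+p!, so i ≠ j+2 fails. So xy^t z = a^{p+p!} b^{p+p!-2} ∉ L.
This contradicts the pumping lemma, so L is not regular.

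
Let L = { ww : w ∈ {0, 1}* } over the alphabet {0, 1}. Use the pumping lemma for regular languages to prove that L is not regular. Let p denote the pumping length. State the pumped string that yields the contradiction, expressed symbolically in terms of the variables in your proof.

0^{p+k} 1^p 0^p 1^p

Assume L is regular. Let p be the pumping length given by the pumping lemma.
Take w = 0^p 1^p 0^p 1^p = uu where u = 0^p1^p; then w ∈ L and |w| = 4p ≥ p.
Write w = xyz as guaranteed by the lemma, with |xy| ≤ p and |y| > 0.
Because |xy| ≤ p and w begins with p copies of 0, we have y = 0^k with 1 ≤ k ≤ p.
Pump with i = 2: xy^2z = 0^{p+k} 1^p 0^p 1^p, of length 4p+k. Suppose this equals vv. The string starts with 0 and ends with 1, so v does too; thus the boundary between the two copies of v is a 1→0 transition. There is exactly one such transition, at position 2p+k, so |v| = 2p+k and |vv| = 4p+2k ≠ 4p+k since k ≥ 1. So xy^2z ∉ L.
This is a contradiction; hence L is not regular.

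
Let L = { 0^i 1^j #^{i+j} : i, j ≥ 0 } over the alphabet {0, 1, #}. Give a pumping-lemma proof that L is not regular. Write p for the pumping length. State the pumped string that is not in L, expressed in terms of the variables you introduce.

Suppose for contradiction that L is regular, and let p be the pumping length.
Take w = 0^p 1^p #^{2p} ∈ L (with i=j=p, i+j=2p), |w| = 4p ≥ p.
By the pumping lemma, w = xyz with |xy| ≤ p and |y| ≥ 1.
Since the first p symbols of w are all 0's and |xy| ≤ p, y lies entirely in the leading 0-block: y = 0^k for some k with 1 ≤ k ≤ p.
Consider xy^2z = 0^{p+k} 1^p #^{2p}. Now the 0- and 1-counts sum to 2p+k, but the #-count is 2p ≠ 2p+k. So xy^2z ∉ L.
Contradiction. Therefore L is not regular.

0^{p+k} 1^p #^{2p}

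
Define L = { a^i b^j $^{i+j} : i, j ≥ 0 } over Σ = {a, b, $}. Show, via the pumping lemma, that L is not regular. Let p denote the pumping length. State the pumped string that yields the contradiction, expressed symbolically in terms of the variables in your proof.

a^{p+k} b^p $^{2p}

Assume L is regular; let p be its pumping constant.
Take w = a^p b^p $^{2p} ∈ L (with i=j=p, i+j=2p), |w| = 4p ≥ p.
By the pumping lemma, w = xyz with |xy| ≤ p and |y| > 0.
Because |xy| ≤ p and w begins with p copies of a, we have y = a^k with 1 ≤ k ≤ p.
Consider xy^2z = a^{p+k} b^p $^{2p}. Now the a- and b-counts sum to 2p+k, but the $-count is 2p ≠ 2p+k. So xy^2z ∉ L.
Contradiction. Therefore L is not regular.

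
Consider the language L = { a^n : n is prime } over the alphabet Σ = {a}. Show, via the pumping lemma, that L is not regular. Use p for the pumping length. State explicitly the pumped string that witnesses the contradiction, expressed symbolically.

a^{q(1+k)}

Toward a contradiction, assume L is regular with pumping length p.
Let q be a prime with q ≥ p+2 (infinitely many primes exist), and take w = a^q ∈ L with |w| = q ≥ p.
The pumping lemma gives a decomposition w = xyz where |xy| ≤ p and |y| > 0.
Then y = a^k for some k with 1 ≤ k ≤ p.
Since 1 ≤ k ≤ p, |xz| = q-k. Pump with i = q+1: |xy^{q+1}z| = (q-k)+(q+1)k = q+qk = q(1+k), which is composite (both factors ≥ 2). So xy^{q+1}z = a^{q(1+k)} ∉ L.
This contradicts the pumping lemma, so L is not regular.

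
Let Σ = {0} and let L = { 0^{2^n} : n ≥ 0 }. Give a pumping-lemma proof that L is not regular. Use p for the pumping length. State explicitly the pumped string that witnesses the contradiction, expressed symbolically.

Assume L is regular. Let p be the pumping length given by the pumping lemma.
Take w = 0^{2^p} ∈ L with |w| = 2^p ≥ p.
Write w = xyz as guaranteed by the lemma, with |xy| ≤ p and |y| > 0.
Then y = 0^k for some k with 1 ≤ k ≤ p.
Pump with i = 2: xy^2z = 0^{2^p+k}. Since 1 ≤ k ≤ p < 2^p, we have 2^p < 2^p+k < 2^{p+1}, so 2^p+k is not a power of 2. So xy^2z ∉ L.
This is a contradiction; hence L is not regular.

0^{2^p+k}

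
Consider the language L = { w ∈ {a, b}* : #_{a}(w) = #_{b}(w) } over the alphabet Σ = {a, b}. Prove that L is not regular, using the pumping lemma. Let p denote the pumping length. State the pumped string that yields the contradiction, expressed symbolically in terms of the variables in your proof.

Toward a contradiction, assume L is regular with pumping length p.
Choose w = a^p b^p ∈ L with |w| = 2p ≥ p.
By the pumping lemma, w = xyz with |xy| ≤ p and y is nonempty.
The first p characters of w are a's, so xy (and hence y) consists only of a's. Write y = a^k, 1 ≤ k ≤ p.
Pump with i = 2: xy^2z = a^{p+k} b^p has p+k occurrences of a but only p of b. Since k ≥ 1 the counts differ, so xy^2z ∉ L.
Contradiction. Therefore L is not regular.

a^{p+k} b^p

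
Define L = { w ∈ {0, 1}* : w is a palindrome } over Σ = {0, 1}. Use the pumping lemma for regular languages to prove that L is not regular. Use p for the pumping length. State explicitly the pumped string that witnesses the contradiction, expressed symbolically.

Suppose for contradiction that L is regular, and let p be the pumping length.
Take w = 0^p 1 0^p, a palindrome of length 2p+1 ≥ p.
The pumping lemma gives a decomposition w = xyz where |xy| ≤ p and |y| ≥ 1.
The first p characters of w are 0's, so xy (and hence y) consists only of 0's. Write y = 0^k, 1 ≤ k ≤ p.
Pump with i = 2: xy^2z = 0^{p+k} 1 0^p. Its reverse is 0^p 1 0^{p+k}, which differs from xy^2z since k ≥ 1. So xy^2z is not a palindrome and xy^2z ∉ L.
This contradicts the pumping lemma, so L is not regular.

0^{p+k} 1 0^p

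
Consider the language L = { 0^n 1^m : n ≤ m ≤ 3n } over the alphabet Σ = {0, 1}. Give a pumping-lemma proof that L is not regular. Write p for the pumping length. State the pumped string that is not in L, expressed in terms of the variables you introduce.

Suppose for contradiction that L is regular, and let p be the pumping length.
Take w = 0^p 1^p ∈ L (since p ≤ p ≤ 3p), with |w| = 2p ≥ p.
Write w = xyz as guaranteed by the lemma, with |xy| ≤ p and y is nonempty.
Because |xy| ≤ p and w begins with p copies of 0, we have y = 0^k with 1 ≤ k ≤ p.
Pump with i = 2: xy^2z = 0^{p+k} 1^p. Now n = p+k > p = m, so the condition n ≤ m fails. Thus xy^2z ∉ L.
Contradiction. Therefore L is not regular.

0^{p+k} 1^p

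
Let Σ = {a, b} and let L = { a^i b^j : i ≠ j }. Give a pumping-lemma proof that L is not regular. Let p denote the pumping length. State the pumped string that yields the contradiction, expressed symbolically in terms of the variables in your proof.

a^{p+p!} b^{p+p!}

Assume L is regular; let p be its pumping constant.
Choose w = a^p b^{p+p!}. Since p ≠ p+p!, w ∈ L; and |w| ≥ p.
The pumping lemma gives a decomposition w = xyz where |xy| ≤ p and y is nonempty.
Because |xy| ≤ p and w begins with p copies of a, we have y = a^k with 1 ≤ k ≤ p.
Since 1 ≤ k ≤ p, k divides p!; set t = 1 + p!/k. Then xy^t z has p + (p!/k)·k = p + p! copies of a. Now the a-count equals the b-count, so i ≠ j fails. So xy^t z = a^{p+p!} b^{p+p!} ∉ L.
This contradicts the pumping lemma, so L is not regular.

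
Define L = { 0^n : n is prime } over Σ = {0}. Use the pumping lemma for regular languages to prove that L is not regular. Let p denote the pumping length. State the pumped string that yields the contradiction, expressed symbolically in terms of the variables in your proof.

0^{q(1+k)}

Assume L is regular. Let p be the pumping length given by the pumping lemma.
Let q be a prime with q ≥ p+2 (infinitely many primes exist), and take w = 0^q ∈ L with |w| = q ≥ p.
Write w = xyz as guaranteed by the lemma, with |xy| ≤ p and |y| ≥ 1.
Then y = 0^k for some k with 1 ≤ k ≤ p.
Since 1 ≤ k ≤ p, |xz| = q-k. Pump with i = q+1: |xy^{q+1}z| = (q-k)+(q+1)k = q+qk = q(1+k), which is composite (both factors ≥ 2). So xy^{q+1}z = 0^{q(1+k)} ∉ L.
This contradicts the pumping lemma, so L is not regular.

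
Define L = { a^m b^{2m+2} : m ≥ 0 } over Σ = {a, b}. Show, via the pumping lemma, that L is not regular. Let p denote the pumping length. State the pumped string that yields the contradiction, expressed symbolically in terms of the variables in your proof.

Toward a contradiction, assume L is regular with pumping length p.
Choose w = a^p b^{2p+2}, which is in L with |w| = 3p+2 ≥ p.
By the pumping lemma, w = xyz with |xy| ≤ p and y is nonempty.
The first p characters of w are a's, so xy (and hence y) consists only of a's. Write y = a^k, 1 ≤ k ≤ p.
Pump with i = 2: xy^2z = a^{p+k} b^{2p+2}. For this to lie in L we would need 2p+2 = 2(p+k)+2, which forces k = 0. But k ≥ 1, so xy^2z ∉ L.
Contradiction. Therefore L is not regular.

a^{p+k} b^{2p+2}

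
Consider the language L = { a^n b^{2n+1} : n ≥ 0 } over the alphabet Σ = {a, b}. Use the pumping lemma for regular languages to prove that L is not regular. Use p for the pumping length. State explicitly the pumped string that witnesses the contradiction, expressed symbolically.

a^{p+k} b^{2p+1}

Assume L is regular. Let p be the pumping length given by the pumping lemma.
Choose w = a^p b^{2p+1}, which is in L with |w| = 3p+1 ≥ p.
By the pumping lemma, w = xyz with |xy| ≤ p and |y| > 0.
Because |xy| ≤ p and w begins with p copies of a, we have y = a^k with 1 ≤ k ≤ p.
Pump with i = 2: xy^2z = a^{p+k} b^{2p+1}. For this to lie in L we would need 2p+1 = 2(p+k)+1, which forces k = 0. But k ≥ 1, so xy^2z ∉ L.
This contradicts the pumping lemma, so L is not regular.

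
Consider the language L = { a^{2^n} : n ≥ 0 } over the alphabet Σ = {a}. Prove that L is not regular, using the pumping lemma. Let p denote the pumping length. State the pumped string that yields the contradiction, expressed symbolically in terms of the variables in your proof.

a^{2^p+k}

Suppose for contradiction that L is regular, and let p be the pumping length.
Take w = a^{2^p} ∈ L with |w| = 2^p ≥ p.
Write w = xyz as guaranteed by the lemma, with |xy| ≤ p and |y| ≥ 1.
Then y = a^k for some k with 1 ≤ k ≤ p.
Pump with i = 2: xy^2z = a^{2^p+k}. Since 1 ≤ k ≤ p < 2^p, we have 2^p < 2^p+k < 2^{p+1}, so 2^p+k is not a power of 2. So xy^2z ∉ L.
This contradicts the pumping lemma, so L is not regular.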